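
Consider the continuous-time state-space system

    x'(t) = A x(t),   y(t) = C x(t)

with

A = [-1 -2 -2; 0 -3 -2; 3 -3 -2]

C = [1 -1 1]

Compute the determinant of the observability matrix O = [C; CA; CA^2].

CA = [[2, -2, -2]]
CA^2 = [[-8, 8, 4]]
Observability matrix O = [C; CA; CA^2] = [[1, -1, 1], [2, -2, -2], [-8, 8, 4]]
Expanding along the first row, det(O) = 1·((-2)·4 - (-2)·8) - (-1)·(2·4 - (-2)·(-8)) + 1·(2·8 - (-2)·(-8)) = 1·8 - (-1)·(-8) + 1·0 = 0
Since det(O) = 0, rank(O) < 3 and the system is not completely observable.

0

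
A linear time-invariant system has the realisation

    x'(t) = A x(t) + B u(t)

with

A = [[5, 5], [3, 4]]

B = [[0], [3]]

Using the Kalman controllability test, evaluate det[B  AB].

-45

AB = [[15], [12]]
Controllability matrix C = [B  AB] = [[0, 15], [3, 12]]
det(C) = 0·12 - 15·3 = 0 - 45 = -45
Since det(C) ≠ 0, rank(C) = 2 and the system is completely controllable.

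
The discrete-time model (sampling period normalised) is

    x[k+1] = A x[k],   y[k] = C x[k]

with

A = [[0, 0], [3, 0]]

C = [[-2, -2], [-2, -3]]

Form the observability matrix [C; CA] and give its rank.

2

CA = [[-6, 0], [-9, 0]]
Observability matrix O = [C; CA] = [[-2, -2], [-2, -3], [-6, 0], [-9, 0]]
Take the 2×2 submatrix of O formed by rows 1, 2: [[-2, -2], [-2, -3]]. Its determinant is (-2)·(-3) - (-2)·(-2) = 6 - 4 = 2 ≠ 0.
So rank(O) ≥ 2; since O has 2 columns, rank(O) = 2.
rank(O) = 2 = n, so the pair (A, C) is completely observable.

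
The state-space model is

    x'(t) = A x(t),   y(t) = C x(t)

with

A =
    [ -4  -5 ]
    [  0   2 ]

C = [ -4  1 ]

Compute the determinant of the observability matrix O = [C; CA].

-104

CA = [[16, 22]]
Observability matrix O = [C; CA] = [[-4, 1], [16, 22]]
det(O) = (-4)·22 - 1·16 = -88 - 16 = -104
Since det(O) ≠ 0, rank(O) = 2 and the system is completely observable.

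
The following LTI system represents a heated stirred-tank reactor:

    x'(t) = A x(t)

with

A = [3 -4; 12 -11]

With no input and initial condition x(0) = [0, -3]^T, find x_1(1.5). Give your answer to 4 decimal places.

det(sI - A) = s^2 - (tr A)s + det A, with tr A = 3 + (-11) = -8 and det A = 3·(-11) - (-4)·12 = -33 - (-48) = 15.
So p(s) = det(sI - A) = s^2 + 8s + 15.
Factor s^2 + 8s + 15: two numbers with sum -8 and product 15 are -3 and -5, so s^2 + 8s + 15 = (s + 3)(s + 5).
Hence p(s) = (s + 3) (s + 5), with roots -5, -3.
The eigenvalues -5, -3 are distinct and real, so A is diagonalisable and x(t) = e^{At} x(0) = V diag(e^{λ_i t}) V^{-1} x(0), where the columns of V are the eigenvectors.
λ = -5: A - (-5)I = [[8, -4], [12, -6]]. Row 1 gives 8·v1 + (-4)·v2 = 0, so take v_1 = [-1, -2]^T.
λ = -3: A - (-3)I = [[6, -4], [12, -8]]. Row 1 gives 6·v1 + (-4)·v2 = 0, so take v_2 = [-2, -3]^T.
V = [v_1 v_2] = [[-1, -2], [-2, -3]] has det V = -1, so V^{-1} = adj(V)/det V = [[3, -2], [-2, 1]].
Modal coordinates z(0) = V^{-1} x(0): 3·0 + (-2)·(-3) = 6; (-2)·0 + 1·(-3) = -3; so z(0) = [6, -3]^T.
x_1(t) = Σ_i (v_i)_1 · z_i(0) · e^{λ_i t} (row 1 of V times the modal terms).
x_1(1.5) = (-1)·6·e^{-5·1.5} + (-2)·(-3)·e^{-3·1.5} = (-6)·0.000553 + 6·0.011109 = 0.0633.

0.0633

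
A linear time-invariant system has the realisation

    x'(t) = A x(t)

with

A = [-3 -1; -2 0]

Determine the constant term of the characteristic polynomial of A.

For a 2×2 matrix, det(sI - A) = s^2 - (tr A)s + det A.
tr A = -3, det A = -2.
So p(s) = s^2 + 3s - 2.
The constant term is -2.

-2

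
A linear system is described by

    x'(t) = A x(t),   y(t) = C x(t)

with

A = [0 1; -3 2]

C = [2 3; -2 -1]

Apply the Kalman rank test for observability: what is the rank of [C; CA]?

2

CA = [[-9, 8], [3, -4]]
Observability matrix O = [C; CA] = [[2, 3], [-2, -1], [-9, 8], [3, -4]]
Take the 2×2 submatrix of O formed by rows 1, 2: [[2, 3], [-2, -1]]. Its determinant is 2·(-1) - 3·(-2) = -2 - (-6) = 4 ≠ 0.
So rank(O) ≥ 2; since O has 2 columns, rank(O) = 2.
rank(O) = 2 = n, so the pair (A, C) is completely observable.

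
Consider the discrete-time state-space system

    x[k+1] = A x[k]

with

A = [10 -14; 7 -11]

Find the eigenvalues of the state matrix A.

-4, 3

det(zI - A) = z^2 - (tr A)z + det A, with tr A = 10 + (-11) = -1 and det A = 10·(-11) - (-14)·7 = -110 - (-98) = -12.
So p(z) = det(zI - A) = z^2 + z - 12.
Factor z^2 + z - 12: two numbers with sum -1 and product -12 are 3 and -4, so z^2 + z - 12 = (z - 3)(z + 4).
Hence p(z) = (z - 3) (z + 4), with roots -4, 3.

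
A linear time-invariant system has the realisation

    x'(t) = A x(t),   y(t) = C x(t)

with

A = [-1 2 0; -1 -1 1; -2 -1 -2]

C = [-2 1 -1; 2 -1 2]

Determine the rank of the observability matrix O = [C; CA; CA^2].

CA = [[3, -4, 3], [-5, 3, -5]]
CA^2 = [[-5, 7, -10], [12, -8, 13]]
Observability matrix O = [C; CA; CA^2] = [[-2, 1, -1], [2, -1, 2], [3, -4, 3], [-5, 3, -5], [-5, 7, -10], [12, -8, 13]]
Take the 3×3 submatrix of O formed by rows 1, 2, 3: [[-2, 1, -1], [2, -1, 2], [3, -4, 3]]. Its determinant is (-2)·((-1)·3 - 2·(-4)) - 1·(2·3 - 2·3) + (-1)·(2·(-4) - (-1)·3) = (-2)·5 - 1·0 + (-1)·(-5) = -5 ≠ 0.
So rank(O) ≥ 3; since O has 3 columns, rank(O) = 3.
rank(O) = 3 = n, so the pair (A, C) is completely observable.

3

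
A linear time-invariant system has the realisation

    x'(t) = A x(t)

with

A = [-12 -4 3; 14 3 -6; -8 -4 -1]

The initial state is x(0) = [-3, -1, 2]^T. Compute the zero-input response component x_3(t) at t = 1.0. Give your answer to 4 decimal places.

3.2637

det(sI - A) = s^3 - (tr A)s^2 + (M11 + M22 + M33)s - det A, where Mii is the 2×2 principal minor of A obtained by deleting row i and column i.
tr A = (-12) + 3 + (-1) = -10; M11 = 3·(-1) - (-6)·(-4) = -3 - 24 = -27; M22 = (-12)·(-1) - 3·(-8) = 12 - (-24) = 36; M33 = (-12)·3 - (-4)·14 = -36 - (-56) = 20; sum of minors = 29.
det A = (-12)·(3·(-1) - (-6)·(-4)) - (-4)·(14·(-1) - (-6)·(-8)) + 3·(14·(-4) - 3·(-8)) = (-12)·(-27) - (-4)·(-62) + 3·(-32) = -20.
So p(s) = det(sI - A) = s^3 + 10s^2 + 29s + 20.
Rational-root test: any integer root divides 20. Testing small divisors, s = -1 works: p(-1) = -1 + 10 + (-29) + 20 = 0, so (s + 1) is a factor.
Dividing, p(s) = (s + 1)(s^2 + 9s + 20).
Factor s^2 + 9s + 20: two numbers with sum -9 and product 20 are -4 and -5, so s^2 + 9s + 20 = (s + 4)(s + 5).
Hence p(s) = (s + 1) (s + 4) (s + 5), with roots -5, -4, -1.
The eigenvalues -5, -4, -1 are distinct and real, so A is diagonalisable and x(t) = e^{At} x(0) = V diag(e^{λ_i t}) V^{-1} x(0), where the columns of V are the eigenvectors.
λ = -5: A - (-5)I = [[-7, -4, 3], [14, 8, -6], [-8, -4, 4]]. v must be orthogonal to every row; (row 1) × (row 3) = [-4, 4, -4], so take v_1 = [1, -1, 1]^T.
λ = -4: A - (-4)I = [[-8, -4, 3], [14, 7, -6], [-8, -4, 3]]. v must be orthogonal to every row; (row 1) × (row 2) = [3, -6, 0], so take v_2 = [1, -2, 0]^T.
λ = -1: A - (-1)I = [[-11, -4, 3], [14, 4, -6], [-8, -4, 0]]. v must be orthogonal to every row; (row 1) × (row 2) = [12, -24, 12], so take v_3 = [1, -2, 1]^T.
V = [v_1 v_2 v_3] = [[1, 1, 1], [-1, -2, -2], [1, 0, 1]] has det V = -1, so V^{-1} = adj(V)/det V = [[2, 1, 0], [1, 0, -1], [-2, -1, 1]].
Modal coordinates z(0) = V^{-1} x(0): 2·(-3) + 1·(-1) + 0·2 = -7; 1·(-3) + 0·(-1) + (-1)·2 = -5; (-2)·(-3) + (-1)·(-1) + 1·2 = 9; so z(0) = [-7, -5, 9]^T.
x_3(t) = Σ_i (v_i)_3 · z_i(0) · e^{λ_i t} (row 3 of V times the modal terms).
x_3(1.0) = 1·(-7)·e^{-5·1.0} + 0·(-5)·e^{-4·1.0} + 1·9·e^{-1·1.0} = (-7)·0.006738 + 0·0.018316 + 9·0.367879 = 3.2637.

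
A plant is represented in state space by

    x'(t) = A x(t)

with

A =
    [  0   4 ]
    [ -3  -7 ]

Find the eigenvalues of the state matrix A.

-4, -3

det(sI - A) = s^2 - (tr A)s + det A, with tr A = 0 + (-7) = -7 and det A = 0·(-7) - 4·(-3) = 0 - (-12) = 12.
So p(s) = det(sI - A) = s^2 + 7s + 12.
Factor s^2 + 7s + 12: two numbers with sum -7 and product 12 are -3 and -4, so s^2 + 7s + 12 = (s + 3)(s + 4).
Hence p(s) = (s + 3) (s + 4), with roots -4, -3.
All eigenvalues have negative real part, so the system is asymptotically stable.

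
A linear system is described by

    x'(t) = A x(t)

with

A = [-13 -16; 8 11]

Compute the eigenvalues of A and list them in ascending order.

det(sI - A) = s^2 - (tr A)s + det A, with tr A = (-13) + 11 = -2 and det A = (-13)·11 - (-16)·8 = -143 - (-128) = -15.
So p(s) = det(sI - A) = s^2 + 2s - 15.
Factor s^2 + 2s - 15: two numbers with sum -2 and product -15 are 3 and -5, so s^2 + 2s - 15 = (s - 3)(s + 5).
Hence p(s) = (s - 3) (s + 5), with roots -5, 3.
At least one eigenvalue has non-negative real part, so the system is not asymptotically stable.

-5, 3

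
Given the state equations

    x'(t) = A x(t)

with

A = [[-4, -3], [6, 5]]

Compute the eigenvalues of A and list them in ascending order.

-1, 2

det(sI - A) = s^2 - (tr A)s + det A, with tr A = (-4) + 5 = 1 and det A = (-4)·5 - (-3)·6 = -20 - (-18) = -2.
So p(s) = det(sI - A) = s^2 - s - 2.
Factor s^2 - s - 2: two numbers with sum 1 and product -2 are 2 and -1, so s^2 - s - 2 = (s - 2)(s + 1).
Hence p(s) = (s - 2) (s + 1), with roots -1, 2.
At least one eigenvalue has non-negative real part, so the system is not asymptotically stable.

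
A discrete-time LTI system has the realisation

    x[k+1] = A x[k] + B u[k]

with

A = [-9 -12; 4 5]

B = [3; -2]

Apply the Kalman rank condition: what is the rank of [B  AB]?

1

AB = [[-3], [2]]
Controllability matrix C = [B  AB] = [[3, -3], [-2, 2]]
Every column of C is a scalar multiple of column 1 = [3, -2] (multipliers 1, -1), so the columns span a one-dimensional space.
C ≠ 0, hence rank(C) = 1.
rank(C) = 1 < n = 2, so the pair (A, B) is not completely controllable.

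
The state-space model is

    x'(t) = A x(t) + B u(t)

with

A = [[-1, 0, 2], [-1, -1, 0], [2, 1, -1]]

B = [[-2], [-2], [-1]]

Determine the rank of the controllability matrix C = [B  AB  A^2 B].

3

AB = [[0], [4], [-5]]
A^2B = [[-10], [-4], [9]]
Controllability matrix C = [B  AB  A^2B] = [[-2, 0, -10], [-2, 4, -4], [-1, -5, 9]]
det(C) = (-2)·(4·9 - (-4)·(-5)) - 0·((-2)·9 - (-4)·(-1)) + (-10)·((-2)·(-5) - 4·(-1)) = (-2)·16 - 0·(-22) + (-10)·14 = -172 ≠ 0, so rank(C) = 3.
rank(C) = 3 = n, so the pair (A, B) is completely controllable.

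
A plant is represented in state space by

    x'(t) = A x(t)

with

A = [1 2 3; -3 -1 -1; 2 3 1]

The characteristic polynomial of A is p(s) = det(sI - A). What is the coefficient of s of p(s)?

2

Expand det(sI - A) for the 3×3 matrix.
p(s) = s^3 - s^2 + 2s + 17.
(Check: constant term = det(-A) = (-1)^3 det A = 17; coefficient of s^2 = -tr A = -1.)
The coefficient of s is 2.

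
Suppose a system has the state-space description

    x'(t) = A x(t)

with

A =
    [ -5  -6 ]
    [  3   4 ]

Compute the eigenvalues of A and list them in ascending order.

det(sI - A) = s^2 - (tr A)s + det A, with tr A = (-5) + 4 = -1 and det A = (-5)·4 - (-6)·3 = -20 - (-18) = -2.
So p(s) = det(sI - A) = s^2 + s - 2.
Factor s^2 + s - 2: two numbers with sum -1 and product -2 are 1 and -2, so s^2 + s - 2 = (s - 1)(s + 2).
Hence p(s) = (s - 1) (s + 2), with roots -2, 1.
At least one eigenvalue has non-negative real part, so the system is not asymptotically stable.

-2, 1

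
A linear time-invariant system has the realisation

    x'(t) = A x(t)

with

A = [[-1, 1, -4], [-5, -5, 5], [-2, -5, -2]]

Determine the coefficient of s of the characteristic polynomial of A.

39

Expand det(sI - A) for the 3×3 matrix.
p(s) = s^3 + 8s^2 + 39s + 115.
(Check: constant term = det(-A) = (-1)^3 det A = 115; coefficient of s^2 = -tr A = 8.)
The coefficient of s is 39.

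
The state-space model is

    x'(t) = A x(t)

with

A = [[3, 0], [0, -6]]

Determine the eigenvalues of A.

det(sI - A) = s^2 - (tr A)s + det A, with tr A = 3 + (-6) = -3 and det A = 3·(-6) - 0·0 = -18 - 0 = -18.
So p(s) = det(sI - A) = s^2 + 3s - 18.
Factor s^2 + 3s - 18: two numbers with sum -3 and product -18 are 3 and -6, so s^2 + 3s - 18 = (s - 3)(s + 6).
Hence p(s) = (s - 3) (s + 6), with roots -6, 3.
At least one eigenvalue has non-negative real part, so the system is not asymptotically stable.

-6, 3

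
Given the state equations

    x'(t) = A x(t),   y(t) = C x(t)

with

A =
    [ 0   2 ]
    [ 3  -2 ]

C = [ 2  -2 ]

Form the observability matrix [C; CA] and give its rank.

CA = [[-6, 8]]
Observability matrix O = [C; CA] = [[2, -2], [-6, 8]]
det(O) = 2·8 - (-2)·(-6) = 16 - 12 = 4 ≠ 0, so rank(O) = 2.
rank(O) = 2 = n, so the pair (A, C) is completely observable.

2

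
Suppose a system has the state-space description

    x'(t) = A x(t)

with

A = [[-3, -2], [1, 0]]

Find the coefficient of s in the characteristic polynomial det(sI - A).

3

For a 2×2 matrix, det(sI - A) = s^2 - (tr A)s + det A.
tr A = -3, det A = 2.
So p(s) = s^2 + 3s + 2.
The coefficient of s is 3.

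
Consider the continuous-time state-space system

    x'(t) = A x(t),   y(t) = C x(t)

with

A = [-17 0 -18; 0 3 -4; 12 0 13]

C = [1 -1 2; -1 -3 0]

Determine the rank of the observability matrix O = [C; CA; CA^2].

2

CA = [[7, -3, 12], [17, -9, 30]]
CA^2 = [[25, -9, 42], [71, -27, 120]]
Observability matrix O = [C; CA; CA^2] = [[1, -1, 2], [-1, -3, 0], [7, -3, 12], [17, -9, 30], [25, -9, 42], [71, -27, 120]]
The columns c1, c2, c3 of O are linearly dependent: -3·c1 + c2 + 2·c3 = 0 (check each entry), so rank(O) ≤ 2.
The 2×2 minor from rows 1, 2, columns 1, 2 is 1·(-3) - (-1)·(-1) = -3 - 1 = -4 ≠ 0, so rank(O) = 2.
rank(O) = 2 < n = 3, so the pair (A, C) is not completely observable.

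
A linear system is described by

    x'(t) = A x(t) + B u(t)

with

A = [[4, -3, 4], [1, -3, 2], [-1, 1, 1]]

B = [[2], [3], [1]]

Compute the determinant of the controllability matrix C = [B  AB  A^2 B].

AB = [[3], [-5], [2]]
A^2B = [[35], [22], [-6]]
Controllability matrix C = [B  AB  A^2B] = [[2, 3, 35], [3, -5, 22], [1, 2, -6]]
Expanding along the first row, det(C) = 2·((-5)·(-6) - 22·2) - 3·(3·(-6) - 22·1) + 35·(3·2 - (-5)·1) = 2·(-14) - 3·(-40) + 35·11 = 477
Since det(C) ≠ 0, rank(C) = 3 and the system is completely controllable.

477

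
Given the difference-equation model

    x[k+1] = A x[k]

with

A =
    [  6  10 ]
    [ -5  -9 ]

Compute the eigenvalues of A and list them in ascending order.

-4, 1

det(zI - A) = z^2 - (tr A)z + det A, with tr A = 6 + (-9) = -3 and det A = 6·(-9) - 10·(-5) = -54 - (-50) = -4.
So p(z) = det(zI - A) = z^2 + 3z - 4.
Factor z^2 + 3z - 4: two numbers with sum -3 and product -4 are 1 and -4, so z^2 + 3z - 4 = (z - 1)(z + 4).
Hence p(z) = (z - 1) (z + 4), with roots -4, 1.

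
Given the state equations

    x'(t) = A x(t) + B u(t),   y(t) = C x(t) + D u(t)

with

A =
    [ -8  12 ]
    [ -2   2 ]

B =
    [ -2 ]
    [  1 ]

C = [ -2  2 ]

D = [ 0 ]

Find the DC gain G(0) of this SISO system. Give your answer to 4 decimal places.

G(0) = C(-A)^{-1}B + D = -C A^{-1} B + D.
det A = 8, so A^{-1} = (1/8)·adj(A) = [[1/4, -3/2], [1/4, -1]]
A^{-1} B = [-2, -3/2]^T
C A^{-1} B = 1
G(0) = D - C A^{-1} B = 0 - (1) = -1

-1.0000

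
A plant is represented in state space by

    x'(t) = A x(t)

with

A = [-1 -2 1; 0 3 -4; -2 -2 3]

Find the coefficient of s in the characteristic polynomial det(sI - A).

Expand det(sI - A) for the 3×3 matrix.
p(s) = s^3 - 5s^2 - 3s + 11.
(Check: constant term = det(-A) = (-1)^3 det A = 11; coefficient of s^2 = -tr A = -5.)
The coefficient of s is -3.

-3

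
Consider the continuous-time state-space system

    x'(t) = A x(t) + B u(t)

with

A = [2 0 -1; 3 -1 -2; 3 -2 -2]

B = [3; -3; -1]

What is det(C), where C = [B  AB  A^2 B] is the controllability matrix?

AB = [[7], [14], [17]]
A^2B = [[-3], [-27], [-41]]
Controllability matrix C = [B  AB  A^2B] = [[3, 7, -3], [-3, 14, -27], [-1, 17, -41]]
Expanding along the first row, det(C) = 3·(14·(-41) - (-27)·17) - 7·((-3)·(-41) - (-27)·(-1)) + (-3)·((-3)·17 - 14·(-1)) = 3·(-115) - 7·96 + (-3)·(-37) = -906
Since det(C) ≠ 0, rank(C) = 3 and the system is completely controllable.

-906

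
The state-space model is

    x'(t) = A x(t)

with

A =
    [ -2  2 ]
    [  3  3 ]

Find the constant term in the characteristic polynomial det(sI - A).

-12

For a 2×2 matrix, det(sI - A) = s^2 - (tr A)s + det A.
tr A = 1, det A = -12.
So p(s) = s^2 - s - 12.
The constant term is -12.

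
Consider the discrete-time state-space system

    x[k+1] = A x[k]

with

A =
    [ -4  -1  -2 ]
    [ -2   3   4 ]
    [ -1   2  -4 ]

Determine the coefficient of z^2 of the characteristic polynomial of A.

5

Expand det(zI - A) for the 3×3 matrix.
p(z) = z^3 + 5z^2 - 20z - 94.
(Check: constant term = det(-A) = (-1)^3 det A = -94; coefficient of z^2 = -tr A = 5.)
The coefficient of z^2 is 5.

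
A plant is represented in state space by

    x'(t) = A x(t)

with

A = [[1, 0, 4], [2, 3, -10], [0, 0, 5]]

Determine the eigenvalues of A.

det(sI - A) = s^3 - (tr A)s^2 + (M11 + M22 + M33)s - det A, where Mii is the 2×2 principal minor of A obtained by deleting row i and column i.
tr A = 1 + 3 + 5 = 9; M11 = 3·5 - (-10)·0 = 15 - 0 = 15; M22 = 1·5 - 4·0 = 5 - 0 = 5; M33 = 1·3 - 0·2 = 3 - 0 = 3; sum of minors = 23.
det A = 1·(3·5 - (-10)·0) - 0·(2·5 - (-10)·0) + 4·(2·0 - 3·0) = 1·15 - 0·10 + 4·0 = 15.
So p(s) = det(sI - A) = s^3 - 9s^2 + 23s - 15.
Rational-root test: any integer root divides -15. Testing small divisors, s = 1 works: p(1) = 1 + (-9) + 23 + (-15) = 0, so (s - 1) is a factor.
Dividing, p(s) = (s - 1)(s^2 - 8s + 15).
Factor s^2 - 8s + 15: two numbers with sum 8 and product 15 are 5 and 3, so s^2 - 8s + 15 = (s - 5)(s - 3).
Hence p(s) = (s - 5) (s - 3) (s - 1), with roots 1, 3, 5.
At least one eigenvalue has non-negative real part, so the system is not asymptotically stable.

1, 3, 5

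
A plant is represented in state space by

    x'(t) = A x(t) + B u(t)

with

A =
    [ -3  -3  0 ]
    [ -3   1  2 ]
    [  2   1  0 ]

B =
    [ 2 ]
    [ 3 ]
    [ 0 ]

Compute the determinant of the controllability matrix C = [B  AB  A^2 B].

AB = [[-15], [-3], [7]]
A^2B = [[54], [56], [-33]]
Controllability matrix C = [B  AB  A^2B] = [[2, -15, 54], [3, -3, 56], [0, 7, -33]]
Expanding along the first row, det(C) = 2·((-3)·(-33) - 56·7) - (-15)·(3·(-33) - 56·0) + 54·(3·7 - (-3)·0) = 2·(-293) - (-15)·(-99) + 54·21 = -937
Since det(C) ≠ 0, rank(C) = 3 and the system is completely controllable.

-937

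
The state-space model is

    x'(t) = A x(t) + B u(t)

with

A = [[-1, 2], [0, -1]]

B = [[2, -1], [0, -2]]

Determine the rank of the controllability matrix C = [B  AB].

2

AB = [[-2, -3], [0, 2]]
Controllability matrix C = [B  AB] = [[2, -1, -2, -3], [0, -2, 0, 2]]
Take the 2×2 submatrix of C formed by columns 1, 2: [[2, -1], [0, -2]]. Its determinant is 2·(-2) - (-1)·0 = -4 - 0 = -4 ≠ 0.
So rank(C) ≥ 2; since C has 2 rows, rank(C) = 2.
rank(C) = 2 = n, so the pair (A, B) is completely controllable.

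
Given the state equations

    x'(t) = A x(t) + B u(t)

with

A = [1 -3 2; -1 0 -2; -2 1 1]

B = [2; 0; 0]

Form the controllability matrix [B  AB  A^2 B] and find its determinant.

AB = [[2], [-2], [-4]]
A^2B = [[0], [6], [-10]]
Controllability matrix C = [B  AB  A^2B] = [[2, 2, 0], [0, -2, 6], [0, -4, -10]]
Expanding along the first row, det(C) = 2·((-2)·(-10) - 6·(-4)) - 2·(0·(-10) - 6·0) + 0·(0·(-4) - (-2)·0) = 2·44 - 2·0 + 0·0 = 88
Since det(C) ≠ 0, rank(C) = 3 and the system is completely controllable.

88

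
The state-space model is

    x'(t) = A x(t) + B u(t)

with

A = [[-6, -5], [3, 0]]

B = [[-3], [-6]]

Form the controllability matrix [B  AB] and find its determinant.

AB = [[48], [-9]]
Controllability matrix C = [B  AB] = [[-3, 48], [-6, -9]]
det(C) = (-3)·(-9) - 48·(-6) = 27 - (-288) = 315
Since det(C) ≠ 0, rank(C) = 2 and the system is completely controllable.

315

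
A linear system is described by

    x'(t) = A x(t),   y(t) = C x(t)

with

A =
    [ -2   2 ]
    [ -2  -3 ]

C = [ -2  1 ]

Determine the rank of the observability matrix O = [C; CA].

CA = [[2, -7]]
Observability matrix O = [C; CA] = [[-2, 1], [2, -7]]
det(O) = (-2)·(-7) - 1·2 = 14 - 2 = 12 ≠ 0, so rank(O) = 2.
rank(O) = 2 = n, so the pair (A, C) is completely observable.

2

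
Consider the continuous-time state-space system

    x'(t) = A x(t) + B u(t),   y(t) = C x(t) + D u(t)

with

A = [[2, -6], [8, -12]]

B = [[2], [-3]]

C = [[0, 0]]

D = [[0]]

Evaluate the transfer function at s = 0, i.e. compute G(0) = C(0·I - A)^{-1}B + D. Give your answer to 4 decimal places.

0.0000

G(0) = C(-A)^{-1}B + D = -C A^{-1} B + D.
det A = 24, so A^{-1} = (1/24)·adj(A) = [[-1/2, 1/4], [-1/3, 1/12]]
A^{-1} B = [-7/4, -11/12]^T
C A^{-1} B = 0
G(0) = D - C A^{-1} B = 0 - (0) = 0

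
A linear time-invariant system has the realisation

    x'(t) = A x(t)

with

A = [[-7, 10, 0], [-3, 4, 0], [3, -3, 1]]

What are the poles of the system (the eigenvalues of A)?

-2, -1, 1

det(sI - A) = s^3 - (tr A)s^2 + (M11 + M22 + M33)s - det A, where Mii is the 2×2 principal minor of A obtained by deleting row i and column i.
tr A = (-7) + 4 + 1 = -2; M11 = 4·1 - 0·(-3) = 4 - 0 = 4; M22 = (-7)·1 - 0·3 = -7 - 0 = -7; M33 = (-7)·4 - 10·(-3) = -28 - (-30) = 2; sum of minors = -1.
det A = (-7)·(4·1 - 0·(-3)) - 10·((-3)·1 - 0·3) + 0·((-3)·(-3) - 4·3) = (-7)·4 - 10·(-3) + 0·(-3) = 2.
So p(s) = det(sI - A) = s^3 + 2s^2 - s - 2.
Rational-root test: any integer root divides -2. Testing small divisors, s = -1 works: p(-1) = -1 + 2 + 1 + (-2) = 0, so (s + 1) is a factor.
Dividing, p(s) = (s + 1)(s^2 + s - 2).
Factor s^2 + s - 2: two numbers with sum -1 and product -2 are 1 and -2, so s^2 + s - 2 = (s - 1)(s + 2).
Hence p(s) = (s - 1) (s + 1) (s + 2), with roots -2, -1, 1.
At least one eigenvalue has non-negative real part, so the system is not asymptotically stable.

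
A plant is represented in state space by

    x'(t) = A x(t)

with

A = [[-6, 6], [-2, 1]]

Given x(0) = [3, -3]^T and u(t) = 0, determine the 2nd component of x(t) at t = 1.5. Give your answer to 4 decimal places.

-0.7295

det(sI - A) = s^2 - (tr A)s + det A, with tr A = (-6) + 1 = -5 and det A = (-6)·1 - 6·(-2) = -6 - (-12) = 6.
So p(s) = det(sI - A) = s^2 + 5s + 6.
Factor s^2 + 5s + 6: two numbers with sum -5 and product 6 are -2 and -3, so s^2 + 5s + 6 = (s + 2)(s + 3).
Hence p(s) = (s + 2) (s + 3), with roots -3, -2.
The eigenvalues -3, -2 are distinct and real, so A is diagonalisable and x(t) = e^{At} x(0) = V diag(e^{λ_i t}) V^{-1} x(0), where the columns of V are the eigenvectors.
λ = -3: A - (-3)I = [[-3, 6], [-2, 4]]. Row 1 gives (-3)·v1 + 6·v2 = 0, so take v_1 = [2, 1]^T.
λ = -2: A - (-2)I = [[-4, 6], [-2, 3]]. Row 1 gives (-4)·v1 + 6·v2 = 0, so take v_2 = [3, 2]^T.
V = [v_1 v_2] = [[2, 3], [1, 2]] has det V = 1, so V^{-1} = adj(V)/det V = [[2, -3], [-1, 2]].
Modal coordinates z(0) = V^{-1} x(0): 2·3 + (-3)·(-3) = 15; (-1)·3 + 2·(-3) = -9; so z(0) = [15, -9]^T.
x_2(t) = Σ_i (v_i)_2 · z_i(0) · e^{λ_i t} (row 2 of V times the modal terms).
x_2(1.5) = 1·15·e^{-3·1.5} + 2·(-9)·e^{-2·1.5} = 15·0.011109 + (-18)·0.049787 = -0.7295.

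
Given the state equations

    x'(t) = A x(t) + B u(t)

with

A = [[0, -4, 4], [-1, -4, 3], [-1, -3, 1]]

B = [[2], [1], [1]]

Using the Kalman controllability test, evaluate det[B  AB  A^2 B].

AB = [[0], [-3], [-4]]
A^2B = [[-4], [0], [5]]
Controllability matrix C = [B  AB  A^2B] = [[2, 0, -4], [1, -3, 0], [1, -4, 5]]
Expanding along the first row, det(C) = 2·((-3)·5 - 0·(-4)) - 0·(1·5 - 0·1) + (-4)·(1·(-4) - (-3)·1) = 2·(-15) - 0·5 + (-4)·(-1) = -26
Since det(C) ≠ 0, rank(C) = 3 and the system is completely controllable.

-26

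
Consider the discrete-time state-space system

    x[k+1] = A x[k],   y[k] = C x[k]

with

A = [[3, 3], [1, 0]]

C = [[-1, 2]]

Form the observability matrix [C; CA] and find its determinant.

5

CA = [[-1, -3]]
Observability matrix O = [C; CA] = [[-1, 2], [-1, -3]]
det(O) = (-1)·(-3) - 2·(-1) = 3 - (-2) = 5
Since det(O) ≠ 0, rank(O) = 2 and the system is completely observable.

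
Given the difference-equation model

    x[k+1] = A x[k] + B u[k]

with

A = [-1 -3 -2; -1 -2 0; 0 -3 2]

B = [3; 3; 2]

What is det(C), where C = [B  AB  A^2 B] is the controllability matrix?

-62

AB = [[-16], [-9], [-5]]
A^2B = [[53], [34], [17]]
Controllability matrix C = [B  AB  A^2B] = [[3, -16, 53], [3, -9, 34], [2, -5, 17]]
Expanding along the first row, det(C) = 3·((-9)·17 - 34·(-5)) - (-16)·(3·17 - 34·2) + 53·(3·(-5) - (-9)·2) = 3·17 - (-16)·(-17) + 53·3 = -62
Since det(C) ≠ 0, rank(C) = 3 and the system is completely controllable.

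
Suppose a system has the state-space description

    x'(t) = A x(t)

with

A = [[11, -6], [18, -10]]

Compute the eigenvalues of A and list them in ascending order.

-1, 2

det(sI - A) = s^2 - (tr A)s + det A, with tr A = 11 + (-10) = 1 and det A = 11·(-10) - (-6)·18 = -110 - (-108) = -2.
So p(s) = det(sI - A) = s^2 - s - 2.
Factor s^2 - s - 2: two numbers with sum 1 and product -2 are 2 and -1, so s^2 - s - 2 = (s - 2)(s + 1).
Hence p(s) = (s - 2) (s + 1), with roots -1, 2.
At least one eigenvalue has non-negative real part, so the system is not asymptotically stable.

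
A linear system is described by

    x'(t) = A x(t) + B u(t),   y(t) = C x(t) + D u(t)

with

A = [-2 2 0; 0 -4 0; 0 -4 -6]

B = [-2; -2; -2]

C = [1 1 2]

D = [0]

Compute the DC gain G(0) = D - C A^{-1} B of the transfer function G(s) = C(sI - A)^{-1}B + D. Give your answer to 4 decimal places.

G(0) = C(-A)^{-1}B + D = -C A^{-1} B + D.
det A = -48, so A^{-1} = (1/-48)·adj(A) = [[-1/2, -1/4, 0], [0, -1/4, 0], [0, 1/6, -1/6]]
A^{-1} B = [3/2, 1/2, 0]^T
C A^{-1} B = 2
G(0) = D - C A^{-1} B = 0 - (2) = -2

-2.0000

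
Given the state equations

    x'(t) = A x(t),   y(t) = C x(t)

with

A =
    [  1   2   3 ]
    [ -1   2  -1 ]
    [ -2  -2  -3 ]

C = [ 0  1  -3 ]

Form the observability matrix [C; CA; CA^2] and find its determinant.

-673

CA = [[5, 8, 8]]
CA^2 = [[-19, 10, -17]]
Observability matrix O = [C; CA; CA^2] = [[0, 1, -3], [5, 8, 8], [-19, 10, -17]]
Expanding along the first row, det(O) = 0·(8·(-17) - 8·10) - 1·(5·(-17) - 8·(-19)) + (-3)·(5·10 - 8·(-19)) = 0·(-216) - 1·67 + (-3)·202 = -673
Since det(O) ≠ 0, rank(O) = 3 and the system is completely observable.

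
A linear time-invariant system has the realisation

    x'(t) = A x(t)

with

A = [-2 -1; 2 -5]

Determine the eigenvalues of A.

det(sI - A) = s^2 - (tr A)s + det A, with tr A = (-2) + (-5) = -7 and det A = (-2)·(-5) - (-1)·2 = 10 - (-2) = 12.
So p(s) = det(sI - A) = s^2 + 7s + 12.
Factor s^2 + 7s + 12: two numbers with sum -7 and product 12 are -3 and -4, so s^2 + 7s + 12 = (s + 3)(s + 4).
Hence p(s) = (s + 3) (s + 4), with roots -4, -3.
All eigenvalues have negative real part, so the system is asymptotically stable.

-4, -3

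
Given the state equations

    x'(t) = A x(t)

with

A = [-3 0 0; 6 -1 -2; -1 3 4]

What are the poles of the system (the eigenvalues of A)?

det(sI - A) = s^3 - (tr A)s^2 + (M11 + M22 + M33)s - det A, where Mii is the 2×2 principal minor of A obtained by deleting row i and column i.
tr A = (-3) + (-1) + 4 = 0; M11 = (-1)·4 - (-2)·3 = -4 - (-6) = 2; M22 = (-3)·4 - 0·(-1) = -12 - 0 = -12; M33 = (-3)·(-1) - 0·6 = 3 - 0 = 3; sum of minors = -7.
det A = (-3)·((-1)·4 - (-2)·3) - 0·(6·4 - (-2)·(-1)) + 0·(6·3 - (-1)·(-1)) = (-3)·2 - 0·22 + 0·17 = -6.
So p(s) = det(sI - A) = s^3 - 7s + 6.
Rational-root test: any integer root divides 6. Testing small divisors, s = 1 works: p(1) = 1 + 0 + (-7) + 6 = 0, so (s - 1) is a factor.
Dividing, p(s) = (s - 1)(s^2 + s - 6).
Factor s^2 + s - 6: two numbers with sum -1 and product -6 are 2 and -3, so s^2 + s - 6 = (s - 2)(s + 3).
Hence p(s) = (s - 2) (s - 1) (s + 3), with roots -3, 1, 2.
At least one eigenvalue has non-negative real part, so the system is not asymptotically stable.

-3, 1, 2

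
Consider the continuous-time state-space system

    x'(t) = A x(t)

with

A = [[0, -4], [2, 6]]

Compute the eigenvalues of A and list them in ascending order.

det(sI - A) = s^2 - (tr A)s + det A, with tr A = 0 + 6 = 6 and det A = 0·6 - (-4)·2 = 0 - (-8) = 8.
So p(s) = det(sI - A) = s^2 - 6s + 8.
Factor s^2 - 6s + 8: two numbers with sum 6 and product 8 are 4 and 2, so s^2 - 6s + 8 = (s - 4)(s - 2).
Hence p(s) = (s - 4) (s - 2), with roots 2, 4.
At least one eigenvalue has non-negative real part, so the system is not asymptotically stable.

2, 4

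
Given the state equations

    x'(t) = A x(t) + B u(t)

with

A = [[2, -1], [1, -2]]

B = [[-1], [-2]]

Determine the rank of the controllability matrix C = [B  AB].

AB = [[0], [3]]
Controllability matrix C = [B  AB] = [[-1, 0], [-2, 3]]
det(C) = (-1)·3 - 0·(-2) = -3 - 0 = -3 ≠ 0, so rank(C) = 2.
rank(C) = 2 = n, so the pair (A, B) is completely controllable.

2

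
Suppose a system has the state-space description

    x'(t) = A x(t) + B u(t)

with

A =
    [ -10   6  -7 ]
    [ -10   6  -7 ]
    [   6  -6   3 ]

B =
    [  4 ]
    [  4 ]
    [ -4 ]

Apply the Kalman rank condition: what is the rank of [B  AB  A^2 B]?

1

AB = [[12], [12], [-12]]
A^2B = [[36], [36], [-36]]
Controllability matrix C = [B  AB  A^2B] = [[4, 12, 36], [4, 12, 36], [-4, -12, -36]]
Every column of C is a scalar multiple of column 1 = [4, 4, -4] (multipliers 1, 3, 9), so the columns span a one-dimensional space.
C ≠ 0, hence rank(C) = 1.
rank(C) = 1 < n = 3, so the pair (A, B) is not completely controllable.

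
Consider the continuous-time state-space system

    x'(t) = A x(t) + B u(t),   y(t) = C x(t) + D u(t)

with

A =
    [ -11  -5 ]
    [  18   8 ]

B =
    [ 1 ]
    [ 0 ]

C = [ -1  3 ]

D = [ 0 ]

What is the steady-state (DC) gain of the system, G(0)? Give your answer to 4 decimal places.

31.0000

G(0) = C(-A)^{-1}B + D = -C A^{-1} B + D.
det A = 2, so A^{-1} = (1/2)·adj(A) = [[4, 5/2], [-9, -11/2]]
A^{-1} B = [4, -9]^T
C A^{-1} B = -31
G(0) = D - C A^{-1} B = 0 - (-31) = 31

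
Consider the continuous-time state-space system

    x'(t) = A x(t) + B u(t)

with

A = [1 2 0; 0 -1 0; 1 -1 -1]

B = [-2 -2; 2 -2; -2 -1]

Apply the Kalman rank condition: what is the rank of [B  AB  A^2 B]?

3

AB = [[2, -6], [-2, 2], [-2, 1]]
A^2B = [[-2, -2], [2, -2], [6, -9]]
Controllability matrix C = [B  AB  A^2B] = [[-2, -2, 2, -6, -2, -2], [2, -2, -2, 2, 2, -2], [-2, -1, -2, 1, 6, -9]]
Take the 3×3 submatrix of C formed by columns 1, 2, 3: [[-2, -2, 2], [2, -2, -2], [-2, -1, -2]]. Its determinant is (-2)·((-2)·(-2) - (-2)·(-1)) - (-2)·(2·(-2) - (-2)·(-2)) + 2·(2·(-1) - (-2)·(-2)) = (-2)·2 - (-2)·(-8) + 2·(-6) = -32 ≠ 0.
So rank(C) ≥ 3; since C has 3 rows, rank(C) = 3.
rank(C) = 3 = n, so the pair (A, B) is completely controllable.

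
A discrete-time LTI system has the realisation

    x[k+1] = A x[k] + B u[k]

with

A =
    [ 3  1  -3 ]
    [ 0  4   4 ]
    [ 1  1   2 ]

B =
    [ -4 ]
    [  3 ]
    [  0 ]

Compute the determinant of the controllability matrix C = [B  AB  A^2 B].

AB = [[-9], [12], [-1]]
A^2B = [[-12], [44], [1]]
Controllability matrix C = [B  AB  A^2B] = [[-4, -9, -12], [3, 12, 44], [0, -1, 1]]
Expanding along the first row, det(C) = (-4)·(12·1 - 44·(-1)) - (-9)·(3·1 - 44·0) + (-12)·(3·(-1) - 12·0) = (-4)·56 - (-9)·3 + (-12)·(-3) = -161
Since det(C) ≠ 0, rank(C) = 3 and the system is completely controllable.

-161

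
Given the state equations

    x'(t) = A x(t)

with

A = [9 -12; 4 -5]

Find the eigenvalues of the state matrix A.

1, 3

det(sI - A) = s^2 - (tr A)s + det A, with tr A = 9 + (-5) = 4 and det A = 9·(-5) - (-12)·4 = -45 - (-48) = 3.
So p(s) = det(sI - A) = s^2 - 4s + 3.
Factor s^2 - 4s + 3: two numbers with sum 4 and product 3 are 3 and 1, so s^2 - 4s + 3 = (s - 3)(s - 1).
Hence p(s) = (s - 3) (s - 1), with roots 1, 3.
At least one eigenvalue has non-negative real part, so the system is not asymptotically stable.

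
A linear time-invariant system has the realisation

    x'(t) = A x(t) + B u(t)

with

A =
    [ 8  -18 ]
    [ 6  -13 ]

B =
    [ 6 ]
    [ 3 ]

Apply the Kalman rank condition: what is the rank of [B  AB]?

AB = [[-6], [-3]]
Controllability matrix C = [B  AB] = [[6, -6], [3, -3]]
Every column of C is a scalar multiple of column 1 = [6, 3] (multipliers 1, -1), so the columns span a one-dimensional space.
C ≠ 0, hence rank(C) = 1.
rank(C) = 1 < n = 2, so the pair (A, B) is not completely controllable.

1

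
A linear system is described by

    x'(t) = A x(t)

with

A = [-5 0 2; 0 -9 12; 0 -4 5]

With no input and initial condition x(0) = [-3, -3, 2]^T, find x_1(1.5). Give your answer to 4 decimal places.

det(sI - A) = s^3 - (tr A)s^2 + (M11 + M22 + M33)s - det A, where Mii is the 2×2 principal minor of A obtained by deleting row i and column i.
tr A = (-5) + (-9) + 5 = -9; M11 = (-9)·5 - 12·(-4) = -45 - (-48) = 3; M22 = (-5)·5 - 2·0 = -25 - 0 = -25; M33 = (-5)·(-9) - 0·0 = 45 - 0 = 45; sum of minors = 23.
det A = (-5)·((-9)·5 - 12·(-4)) - 0·(0·5 - 12·0) + 2·(0·(-4) - (-9)·0) = (-5)·3 - 0·0 + 2·0 = -15.
So p(s) = det(sI - A) = s^3 + 9s^2 + 23s + 15.
Rational-root test: any integer root divides 15. Testing small divisors, s = -1 works: p(-1) = -1 + 9 + (-23) + 15 = 0, so (s + 1) is a factor.
Dividing, p(s) = (s + 1)(s^2 + 8s + 15).
Factor s^2 + 8s + 15: two numbers with sum -8 and product 15 are -3 and -5, so s^2 + 8s + 15 = (s + 3)(s + 5).
Hence p(s) = (s + 1) (s + 3) (s + 5), with roots -5, -3, -1.
The eigenvalues -5, -3, -1 are distinct and real, so A is diagonalisable and x(t) = e^{At} x(0) = V diag(e^{λ_i t}) V^{-1} x(0), where the columns of V are the eigenvectors.
λ = -5: A - (-5)I = [[0, 0, 2], [0, -4, 12], [0, -4, 10]]. v must be orthogonal to every row; (row 1) × (row 2) = [8, 0, 0], so take v_1 = [1, 0, 0]^T.
λ = -3: A - (-3)I = [[-2, 0, 2], [0, -6, 12], [0, -4, 8]]. v must be orthogonal to every row; (row 1) × (row 2) = [12, 24, 12], so take v_2 = [-1, -2, -1]^T.
λ = -1: A - (-1)I = [[-4, 0, 2], [0, -8, 12], [0, -4, 6]]. v must be orthogonal to every row; (row 1) × (row 2) = [16, 48, 32], so take v_3 = [1, 3, 2]^T.
V = [v_1 v_2 v_3] = [[1, -1, 1], [0, -2, 3], [0, -1, 2]] has det V = -1, so V^{-1} = adj(V)/det V = [[1, -1, 1], [0, -2, 3], [0, -1, 2]].
Modal coordinates z(0) = V^{-1} x(0): 1·(-3) + (-1)·(-3) + 1·2 = 2; 0·(-3) + (-2)·(-3) + 3·2 = 12; 0·(-3) + (-1)·(-3) + 2·2 = 7; so z(0) = [2, 12, 7]^T.
x_1(t) = Σ_i (v_i)_1 · z_i(0) · e^{λ_i t} (row 1 of V times the modal terms).
x_1(1.5) = 1·2·e^{-5·1.5} + (-1)·12·e^{-3·1.5} + 1·7·e^{-1·1.5} = 2·0.000553 + (-12)·0.011109 + 7·0.223130 = 1.4297.

1.4297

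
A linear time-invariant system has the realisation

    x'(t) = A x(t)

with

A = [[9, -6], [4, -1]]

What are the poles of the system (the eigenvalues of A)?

det(sI - A) = s^2 - (tr A)s + det A, with tr A = 9 + (-1) = 8 and det A = 9·(-1) - (-6)·4 = -9 - (-24) = 15.
So p(s) = det(sI - A) = s^2 - 8s + 15.
Factor s^2 - 8s + 15: two numbers with sum 8 and product 15 are 5 and 3, so s^2 - 8s + 15 = (s - 5)(s - 3).
Hence p(s) = (s - 5) (s - 3), with roots 3, 5.
At least one eigenvalue has non-negative real part, so the system is not asymptotically stable.

3, 5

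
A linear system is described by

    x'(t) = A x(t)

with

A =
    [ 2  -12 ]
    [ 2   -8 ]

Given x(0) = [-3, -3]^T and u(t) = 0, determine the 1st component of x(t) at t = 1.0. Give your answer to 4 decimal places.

0.9982

det(sI - A) = s^2 - (tr A)s + det A, with tr A = 2 + (-8) = -6 and det A = 2·(-8) - (-12)·2 = -16 - (-24) = 8.
So p(s) = det(sI - A) = s^2 + 6s + 8.
Factor s^2 + 6s + 8: two numbers with sum -6 and product 8 are -2 and -4, so s^2 + 6s + 8 = (s + 2)(s + 4).
Hence p(s) = (s + 2) (s + 4), with roots -4, -2.
The eigenvalues -4, -2 are distinct and real, so A is diagonalisable and x(t) = e^{At} x(0) = V diag(e^{λ_i t}) V^{-1} x(0), where the columns of V are the eigenvectors.
λ = -4: A - (-4)I = [[6, -12], [2, -4]]. Row 1 gives 6·v1 + (-12)·v2 = 0, so take v_1 = [2, 1]^T.
λ = -2: A - (-2)I = [[4, -12], [2, -6]]. Row 1 gives 4·v1 + (-12)·v2 = 0, so take v_2 = [-3, -1]^T.
V = [v_1 v_2] = [[2, -3], [1, -1]] has det V = 1, so V^{-1} = adj(V)/det V = [[-1, 3], [-1, 2]].
Modal coordinates z(0) = V^{-1} x(0): (-1)·(-3) + 3·(-3) = -6; (-1)·(-3) + 2·(-3) = -3; so z(0) = [-6, -3]^T.
x_1(t) = Σ_i (v_i)_1 · z_i(0) · e^{λ_i t} (row 1 of V times the modal terms).
x_1(1.0) = 2·(-6)·e^{-4·1.0} + (-3)·(-3)·e^{-2·1.0} = (-12)·0.018316 + 9·0.135335 = 0.9982.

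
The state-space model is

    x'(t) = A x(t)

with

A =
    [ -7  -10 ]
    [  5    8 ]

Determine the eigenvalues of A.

-2, 3

det(sI - A) = s^2 - (tr A)s + det A, with tr A = (-7) + 8 = 1 and det A = (-7)·8 - (-10)·5 = -56 - (-50) = -6.
So p(s) = det(sI - A) = s^2 - s - 6.
Factor s^2 - s - 6: two numbers with sum 1 and product -6 are 3 and -2, so s^2 - s - 6 = (s - 3)(s + 2).
Hence p(s) = (s - 3) (s + 2), with roots -2, 3.
At least one eigenvalue has non-negative real part, so the system is not asymptotically stable.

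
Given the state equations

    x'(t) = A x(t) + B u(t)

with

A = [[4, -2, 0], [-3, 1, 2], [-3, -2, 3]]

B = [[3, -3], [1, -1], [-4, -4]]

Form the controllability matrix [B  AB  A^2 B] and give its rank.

AB = [[10, -10], [-16, 0], [-23, -1]]
A^2B = [[72, -40], [-92, 28], [-67, 27]]
Controllability matrix C = [B  AB  A^2B] = [[3, -3, 10, -10, 72, -40], [1, -1, -16, 0, -92, 28], [-4, -4, -23, -1, -67, 27]]
Take the 3×3 submatrix of C formed by columns 1, 2, 3: [[3, -3, 10], [1, -1, -16], [-4, -4, -23]]. Its determinant is 3·((-1)·(-23) - (-16)·(-4)) - (-3)·(1·(-23) - (-16)·(-4)) + 10·(1·(-4) - (-1)·(-4)) = 3·(-41) - (-3)·(-87) + 10·(-8) = -464 ≠ 0.
So rank(C) ≥ 3; since C has 3 rows, rank(C) = 3.
rank(C) = 3 = n, so the pair (A, B) is completely controllable.

3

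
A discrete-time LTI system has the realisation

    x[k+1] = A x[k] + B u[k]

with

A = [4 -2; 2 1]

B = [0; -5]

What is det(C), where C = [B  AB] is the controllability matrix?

50

AB = [[10], [-5]]
Controllability matrix C = [B  AB] = [[0, 10], [-5, -5]]
det(C) = 0·(-5) - 10·(-5) = 0 - (-50) = 50
Since det(C) ≠ 0, rank(C) = 2 and the system is completely controllable.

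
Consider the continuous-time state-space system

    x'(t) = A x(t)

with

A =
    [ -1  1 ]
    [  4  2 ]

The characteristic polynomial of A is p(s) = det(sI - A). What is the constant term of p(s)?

For a 2×2 matrix, det(sI - A) = s^2 - (tr A)s + det A.
tr A = 1, det A = -6.
So p(s) = s^2 - s - 6.
The constant term is -6.

-6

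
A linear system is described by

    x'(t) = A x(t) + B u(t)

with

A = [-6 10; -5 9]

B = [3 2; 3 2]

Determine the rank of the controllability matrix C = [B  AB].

1

AB = [[12, 8], [12, 8]]
Controllability matrix C = [B  AB] = [[3, 2, 12, 8], [3, 2, 12, 8]]
Every column of C is a scalar multiple of column 1 = [3, 3] (multipliers 1, 2/3, 4, 8/3), so the columns span a one-dimensional space.
C ≠ 0, hence rank(C) = 1.
rank(C) = 1 < n = 2, so the pair (A, B) is not completely controllable.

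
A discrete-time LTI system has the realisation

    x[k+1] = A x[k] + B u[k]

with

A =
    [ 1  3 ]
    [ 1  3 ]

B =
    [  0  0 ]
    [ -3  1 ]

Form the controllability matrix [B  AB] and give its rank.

AB = [[-9, 3], [-9, 3]]
Controllability matrix C = [B  AB] = [[0, 0, -9, 3], [-3, 1, -9, 3]]
Take the 2×2 submatrix of C formed by columns 1, 3: [[0, -9], [-3, -9]]. Its determinant is 0·(-9) - (-9)·(-3) = 0 - 27 = -27 ≠ 0.
So rank(C) ≥ 2; since C has 2 rows, rank(C) = 2.
rank(C) = 2 = n, so the pair (A, B) is completely controllable.

2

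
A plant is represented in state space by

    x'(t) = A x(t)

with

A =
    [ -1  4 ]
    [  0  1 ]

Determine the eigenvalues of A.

det(sI - A) = s^2 - (tr A)s + det A, with tr A = (-1) + 1 = 0 and det A = (-1)·1 - 4·0 = -1 - 0 = -1.
So p(s) = det(sI - A) = s^2 - 1.
Factor s^2 - 1: two numbers with sum 0 and product -1 are 1 and -1, so s^2 - 1 = (s - 1)(s + 1).
Hence p(s) = (s - 1) (s + 1), with roots -1, 1.
At least one eigenvalue has non-negative real part, so the system is not asymptotically stable.

-1, 1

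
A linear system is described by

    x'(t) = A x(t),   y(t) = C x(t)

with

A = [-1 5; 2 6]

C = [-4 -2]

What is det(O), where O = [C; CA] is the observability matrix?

CA = [[0, -32]]
Observability matrix O = [C; CA] = [[-4, -2], [0, -32]]
det(O) = (-4)·(-32) - (-2)·0 = 128 - 0 = 128
Since det(O) ≠ 0, rank(O) = 2 and the system is completely observable.

128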